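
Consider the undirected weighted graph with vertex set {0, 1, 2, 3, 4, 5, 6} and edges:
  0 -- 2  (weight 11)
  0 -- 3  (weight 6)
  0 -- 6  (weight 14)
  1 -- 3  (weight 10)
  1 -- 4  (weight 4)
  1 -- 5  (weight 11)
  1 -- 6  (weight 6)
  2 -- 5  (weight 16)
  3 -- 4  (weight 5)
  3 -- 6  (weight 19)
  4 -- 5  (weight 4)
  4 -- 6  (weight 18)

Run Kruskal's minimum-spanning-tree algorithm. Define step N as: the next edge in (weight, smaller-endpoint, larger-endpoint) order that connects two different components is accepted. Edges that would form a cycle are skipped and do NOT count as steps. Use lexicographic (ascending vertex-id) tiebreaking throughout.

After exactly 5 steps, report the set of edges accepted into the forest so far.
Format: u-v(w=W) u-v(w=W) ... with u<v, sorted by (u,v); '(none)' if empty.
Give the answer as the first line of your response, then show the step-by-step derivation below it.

0-3(w=6) 1-4(w=4) 1-6(w=6) 3-4(w=5) 4-5(w=4)

step 1: add edge 1-4 (w=4); MST = {1-4(w=4)}
step 2: add edge 4-5 (w=4); MST = {1-4(w=4) 4-5(w=4)}
step 3: add edge 3-4 (w=5); MST = {1-4(w=4) 3-4(w=5) 4-5(w=4)}
step 4: add edge 0-3 (w=6); MST = {0-3(w=6) 1-4(w=4) 3-4(w=5) 4-5(w=4)}
step 5: add edge 1-6 (w=6); MST = {0-3(w=6) 1-4(w=4) 1-6(w=6) 3-4(w=5) 4-5(w=4)}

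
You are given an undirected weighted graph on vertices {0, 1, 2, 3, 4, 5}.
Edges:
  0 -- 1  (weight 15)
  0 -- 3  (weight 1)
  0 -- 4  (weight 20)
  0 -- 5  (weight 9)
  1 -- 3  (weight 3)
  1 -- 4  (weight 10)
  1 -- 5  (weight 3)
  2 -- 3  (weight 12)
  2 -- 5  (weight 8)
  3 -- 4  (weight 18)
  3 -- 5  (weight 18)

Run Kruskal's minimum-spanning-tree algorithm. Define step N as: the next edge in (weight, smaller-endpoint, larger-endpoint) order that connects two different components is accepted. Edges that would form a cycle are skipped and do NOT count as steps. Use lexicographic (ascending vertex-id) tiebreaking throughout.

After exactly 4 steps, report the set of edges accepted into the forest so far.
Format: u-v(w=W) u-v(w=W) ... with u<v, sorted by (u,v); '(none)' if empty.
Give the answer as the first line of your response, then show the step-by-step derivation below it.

0-3(w=1) 1-3(w=3) 1-5(w=3) 2-5(w=8)

step 1: add edge 0-3 (w=1); MST = {0-3(w=1)}
step 2: add edge 1-3 (w=3); MST = {0-3(w=1) 1-3(w=3)}
step 3: add edge 1-5 (w=3); MST = {0-3(w=1) 1-3(w=3) 1-5(w=3)}
step 4: add edge 2-5 (w=8); MST = {0-3(w=1) 1-3(w=3) 1-5(w=3) 2-5(w=8)}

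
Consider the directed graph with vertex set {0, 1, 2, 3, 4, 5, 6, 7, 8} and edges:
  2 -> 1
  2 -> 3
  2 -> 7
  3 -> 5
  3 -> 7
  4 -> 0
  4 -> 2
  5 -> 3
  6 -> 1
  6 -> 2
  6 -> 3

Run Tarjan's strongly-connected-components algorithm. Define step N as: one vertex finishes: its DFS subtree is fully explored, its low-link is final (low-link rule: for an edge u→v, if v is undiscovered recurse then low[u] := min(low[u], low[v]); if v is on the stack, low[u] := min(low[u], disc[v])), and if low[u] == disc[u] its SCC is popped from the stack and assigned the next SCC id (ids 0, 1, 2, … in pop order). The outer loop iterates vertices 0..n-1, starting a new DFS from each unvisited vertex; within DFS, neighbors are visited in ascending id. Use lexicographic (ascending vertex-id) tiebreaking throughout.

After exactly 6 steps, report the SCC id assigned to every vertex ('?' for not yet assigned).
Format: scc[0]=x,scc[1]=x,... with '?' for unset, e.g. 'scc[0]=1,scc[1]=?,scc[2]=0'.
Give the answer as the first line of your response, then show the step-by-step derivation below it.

scc[0]=0,scc[1]=1,scc[2]=4,scc[3]=3,scc[4]=?,scc[5]=3,scc[6]=?,scc[7]=2,scc[8]=?

step 1: low=(low[0]=0,low[1]=?,low[2]=?,low[3]=?,low[4]=?,low[5]=?,low[6]=?,low[7]=?,low[8]=?); scc=(scc[0]=0,scc[1]=?,scc[2]=?,scc[3]=?,scc[4]=?,scc[5]=?,scc[6]=?,scc[7]=?,scc[8]=?)
step 2: low=(low[0]=0,low[1]=1,low[2]=?,low[3]=?,low[4]=?,low[5]=?,low[6]=?,low[7]=?,low[8]=?); scc=(scc[0]=0,scc[1]=1,scc[2]=?,scc[3]=?,scc[4]=?,scc[5]=?,scc[6]=?,scc[7]=?,scc[8]=?)
step 3: low=(low[0]=0,low[1]=1,low[2]=2,low[3]=3,low[4]=?,low[5]=3,low[6]=?,low[7]=?,low[8]=?); scc=(scc[0]=0,scc[1]=1,scc[2]=?,scc[3]=?,scc[4]=?,scc[5]=?,scc[6]=?,scc[7]=?,scc[8]=?)
step 4: low=(low[0]=0,low[1]=1,low[2]=2,low[3]=3,low[4]=?,low[5]=3,low[6]=?,low[7]=5,low[8]=?); scc=(scc[0]=0,scc[1]=1,scc[2]=?,scc[3]=?,scc[4]=?,scc[5]=?,scc[6]=?,scc[7]=2,scc[8]=?)
step 5: low=(low[0]=0,low[1]=1,low[2]=2,low[3]=3,low[4]=?,low[5]=3,low[6]=?,low[7]=5,low[8]=?); scc=(scc[0]=0,scc[1]=1,scc[2]=?,scc[3]=3,scc[4]=?,scc[5]=3,scc[6]=?,scc[7]=2,scc[8]=?)
step 6: low=(low[0]=0,low[1]=1,low[2]=2,low[3]=3,low[4]=?,low[5]=3,low[6]=?,low[7]=5,low[8]=?); scc=(scc[0]=0,scc[1]=1,scc[2]=4,scc[3]=3,scc[4]=?,scc[5]=3,scc[6]=?,scc[7]=2,scc[8]=?)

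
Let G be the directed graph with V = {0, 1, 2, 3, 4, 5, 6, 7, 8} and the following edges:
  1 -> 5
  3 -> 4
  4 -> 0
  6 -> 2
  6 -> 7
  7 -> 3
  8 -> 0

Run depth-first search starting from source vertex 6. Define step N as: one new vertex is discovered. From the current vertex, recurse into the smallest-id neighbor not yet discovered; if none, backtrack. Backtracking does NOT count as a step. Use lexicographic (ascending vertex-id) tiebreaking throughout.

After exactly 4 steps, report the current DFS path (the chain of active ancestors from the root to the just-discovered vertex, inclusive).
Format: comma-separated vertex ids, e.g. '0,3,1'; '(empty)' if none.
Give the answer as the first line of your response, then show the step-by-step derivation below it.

6,7,3

step 1: discover 6; path=6; order=6
step 2: discover 2; path=6>2; order=6,2
step 3: discover 7; path=6>7; order=6,2,7
step 4: discover 3; path=6>7>3; order=6,2,7,3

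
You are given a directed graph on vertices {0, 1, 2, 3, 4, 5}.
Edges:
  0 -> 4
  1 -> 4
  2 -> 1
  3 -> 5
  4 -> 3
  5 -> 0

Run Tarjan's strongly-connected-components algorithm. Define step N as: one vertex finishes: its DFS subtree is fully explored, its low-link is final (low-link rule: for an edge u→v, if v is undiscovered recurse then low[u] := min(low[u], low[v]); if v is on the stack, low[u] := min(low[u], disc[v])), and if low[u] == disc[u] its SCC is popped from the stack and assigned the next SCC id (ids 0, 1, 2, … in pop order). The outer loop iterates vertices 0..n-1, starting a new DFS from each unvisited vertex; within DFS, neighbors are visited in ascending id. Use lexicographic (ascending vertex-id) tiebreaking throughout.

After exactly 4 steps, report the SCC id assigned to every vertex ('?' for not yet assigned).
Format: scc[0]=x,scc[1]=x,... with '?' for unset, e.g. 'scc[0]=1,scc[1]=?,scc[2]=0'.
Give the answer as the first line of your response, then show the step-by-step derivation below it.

scc[0]=0,scc[1]=?,scc[2]=?,scc[3]=0,scc[4]=0,scc[5]=0

step 1: low=(low[0]=0,low[1]=?,low[2]=?,low[3]=2,low[4]=1,low[5]=0); scc=(scc[0]=?,scc[1]=?,scc[2]=?,scc[3]=?,scc[4]=?,scc[5]=?)
step 2: low=(low[0]=0,low[1]=?,low[2]=?,low[3]=0,low[4]=1,low[5]=0); scc=(scc[0]=?,scc[1]=?,scc[2]=?,scc[3]=?,scc[4]=?,scc[5]=?)
step 3: low=(low[0]=0,low[1]=?,low[2]=?,low[3]=0,low[4]=0,low[5]=0); scc=(scc[0]=?,scc[1]=?,scc[2]=?,scc[3]=?,scc[4]=?,scc[5]=?)
step 4: low=(low[0]=0,low[1]=?,low[2]=?,low[3]=0,low[4]=0,low[5]=0); scc=(scc[0]=0,scc[1]=?,scc[2]=?,scc[3]=0,scc[4]=0,scc[5]=0)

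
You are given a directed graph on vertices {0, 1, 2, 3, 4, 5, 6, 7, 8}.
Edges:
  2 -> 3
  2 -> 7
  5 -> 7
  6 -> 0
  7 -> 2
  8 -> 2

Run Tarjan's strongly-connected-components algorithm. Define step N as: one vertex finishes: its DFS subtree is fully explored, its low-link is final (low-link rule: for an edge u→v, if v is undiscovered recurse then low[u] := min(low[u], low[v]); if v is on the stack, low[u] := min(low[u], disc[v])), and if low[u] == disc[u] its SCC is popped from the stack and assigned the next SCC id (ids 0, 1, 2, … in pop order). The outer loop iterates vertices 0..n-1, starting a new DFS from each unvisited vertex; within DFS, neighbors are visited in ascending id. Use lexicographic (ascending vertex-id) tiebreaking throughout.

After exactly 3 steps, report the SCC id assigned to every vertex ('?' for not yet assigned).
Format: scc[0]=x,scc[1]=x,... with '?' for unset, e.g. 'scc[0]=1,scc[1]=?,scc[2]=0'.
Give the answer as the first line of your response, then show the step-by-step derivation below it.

scc[0]=0,scc[1]=1,scc[2]=?,scc[3]=2,scc[4]=?,scc[5]=?,scc[6]=?,scc[7]=?,scc[8]=?

step 1: low=(low[0]=0,low[1]=?,low[2]=?,low[3]=?,low[4]=?,low[5]=?,low[6]=?,low[7]=?,low[8]=?); scc=(scc[0]=0,scc[1]=?,scc[2]=?,scc[3]=?,scc[4]=?,scc[5]=?,scc[6]=?,scc[7]=?,scc[8]=?)
step 2: low=(low[0]=0,low[1]=1,low[2]=?,low[3]=?,low[4]=?,low[5]=?,low[6]=?,low[7]=?,low[8]=?); scc=(scc[0]=0,scc[1]=1,scc[2]=?,scc[3]=?,scc[4]=?,scc[5]=?,scc[6]=?,scc[7]=?,scc[8]=?)
step 3: low=(low[0]=0,low[1]=1,low[2]=2,low[3]=3,low[4]=?,low[5]=?,low[6]=?,low[7]=?,low[8]=?); scc=(scc[0]=0,scc[1]=1,scc[2]=?,scc[3]=2,scc[4]=?,scc[5]=?,scc[6]=?,scc[7]=?,scc[8]=?)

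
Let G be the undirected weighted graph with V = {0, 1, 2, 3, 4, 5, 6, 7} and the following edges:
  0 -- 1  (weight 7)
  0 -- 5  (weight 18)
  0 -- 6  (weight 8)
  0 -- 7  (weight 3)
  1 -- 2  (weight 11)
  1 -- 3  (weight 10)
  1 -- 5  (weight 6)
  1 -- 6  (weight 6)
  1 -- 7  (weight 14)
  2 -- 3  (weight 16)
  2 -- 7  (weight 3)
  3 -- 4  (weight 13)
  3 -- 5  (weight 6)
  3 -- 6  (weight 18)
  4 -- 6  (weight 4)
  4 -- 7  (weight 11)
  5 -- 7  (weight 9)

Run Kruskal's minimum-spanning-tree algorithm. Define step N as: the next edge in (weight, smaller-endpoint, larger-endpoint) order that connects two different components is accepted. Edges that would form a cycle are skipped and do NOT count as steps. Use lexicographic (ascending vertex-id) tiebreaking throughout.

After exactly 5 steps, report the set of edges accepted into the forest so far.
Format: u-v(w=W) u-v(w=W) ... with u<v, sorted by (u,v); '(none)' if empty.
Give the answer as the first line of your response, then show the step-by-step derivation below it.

0-7(w=3) 1-5(w=6) 1-6(w=6) 2-7(w=3) 4-6(w=4)

step 1: add edge 0-7 (w=3); MST = {0-7(w=3)}
step 2: add edge 2-7 (w=3); MST = {0-7(w=3) 2-7(w=3)}
step 3: add edge 4-6 (w=4); MST = {0-7(w=3) 2-7(w=3) 4-6(w=4)}
step 4: add edge 1-5 (w=6); MST = {0-7(w=3) 1-5(w=6) 2-7(w=3) 4-6(w=4)}
step 5: add edge 1-6 (w=6); MST = {0-7(w=3) 1-5(w=6) 1-6(w=6) 2-7(w=3) 4-6(w=4)}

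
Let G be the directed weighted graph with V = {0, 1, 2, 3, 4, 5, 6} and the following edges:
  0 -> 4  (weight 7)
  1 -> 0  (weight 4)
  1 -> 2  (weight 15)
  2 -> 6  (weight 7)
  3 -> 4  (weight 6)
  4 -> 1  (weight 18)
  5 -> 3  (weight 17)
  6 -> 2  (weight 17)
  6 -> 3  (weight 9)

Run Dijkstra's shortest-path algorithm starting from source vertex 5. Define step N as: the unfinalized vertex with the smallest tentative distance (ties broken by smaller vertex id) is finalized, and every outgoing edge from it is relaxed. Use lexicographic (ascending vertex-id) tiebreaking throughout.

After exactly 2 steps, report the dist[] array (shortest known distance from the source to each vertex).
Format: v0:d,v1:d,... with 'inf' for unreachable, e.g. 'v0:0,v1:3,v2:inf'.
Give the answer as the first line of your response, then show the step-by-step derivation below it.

v0:inf,v1:inf,v2:inf,v3:17,v4:23,v5:0,v6:inf

step 1: dist = v0:inf,v1:inf,v2:inf,v3:17,v4:inf,v5:0,v6:inf
step 2: dist = v0:inf,v1:inf,v2:inf,v3:17,v4:23,v5:0,v6:inf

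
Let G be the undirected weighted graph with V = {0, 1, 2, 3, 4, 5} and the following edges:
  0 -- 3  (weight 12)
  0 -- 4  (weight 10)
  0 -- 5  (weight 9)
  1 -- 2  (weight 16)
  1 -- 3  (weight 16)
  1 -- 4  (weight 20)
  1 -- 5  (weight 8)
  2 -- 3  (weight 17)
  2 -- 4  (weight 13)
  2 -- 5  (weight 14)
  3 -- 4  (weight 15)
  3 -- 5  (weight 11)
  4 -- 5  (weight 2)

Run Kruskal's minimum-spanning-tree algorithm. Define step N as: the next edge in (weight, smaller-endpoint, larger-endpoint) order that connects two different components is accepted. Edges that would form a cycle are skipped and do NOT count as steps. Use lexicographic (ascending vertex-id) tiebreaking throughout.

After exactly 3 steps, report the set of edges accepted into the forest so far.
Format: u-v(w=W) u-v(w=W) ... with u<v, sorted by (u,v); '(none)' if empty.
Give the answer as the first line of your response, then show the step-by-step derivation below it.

0-5(w=9) 1-5(w=8) 4-5(w=2)

step 1: add edge 4-5 (w=2); MST = {4-5(w=2)}
step 2: add edge 1-5 (w=8); MST = {1-5(w=8) 4-5(w=2)}
step 3: add edge 0-5 (w=9); MST = {0-5(w=9) 1-5(w=8) 4-5(w=2)}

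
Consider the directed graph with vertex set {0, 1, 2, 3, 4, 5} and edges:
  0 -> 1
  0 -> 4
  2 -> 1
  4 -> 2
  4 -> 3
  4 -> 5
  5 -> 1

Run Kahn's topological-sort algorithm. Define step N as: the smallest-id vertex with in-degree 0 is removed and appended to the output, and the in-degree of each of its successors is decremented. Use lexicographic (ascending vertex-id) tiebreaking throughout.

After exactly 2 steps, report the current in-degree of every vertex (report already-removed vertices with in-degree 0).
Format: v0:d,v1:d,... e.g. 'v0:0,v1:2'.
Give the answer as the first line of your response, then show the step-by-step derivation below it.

v0:0,v1:2,v2:0,v3:0,v4:0,v5:0

step 1: output 0; order=[0]; indeg=(0,2,1,1,0,1)
step 2: output 4; order=[0,4]; indeg=(0,2,0,0,0,0)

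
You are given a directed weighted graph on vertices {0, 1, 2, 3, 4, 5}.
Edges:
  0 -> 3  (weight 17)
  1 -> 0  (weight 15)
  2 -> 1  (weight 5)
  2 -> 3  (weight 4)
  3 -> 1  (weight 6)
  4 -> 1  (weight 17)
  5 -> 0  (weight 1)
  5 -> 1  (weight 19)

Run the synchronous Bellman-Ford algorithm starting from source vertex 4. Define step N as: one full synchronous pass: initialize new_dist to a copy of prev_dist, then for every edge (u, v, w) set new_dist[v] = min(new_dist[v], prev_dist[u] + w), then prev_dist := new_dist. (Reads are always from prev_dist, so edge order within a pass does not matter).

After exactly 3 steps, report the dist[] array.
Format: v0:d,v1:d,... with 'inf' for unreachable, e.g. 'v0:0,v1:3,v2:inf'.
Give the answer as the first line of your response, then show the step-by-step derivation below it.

v0:32,v1:17,v2:inf,v3:49,v4:0,v5:inf

step 1: dist = v0:inf,v1:17,v2:inf,v3:inf,v4:0,v5:inf
step 2: dist = v0:32,v1:17,v2:inf,v3:inf,v4:0,v5:inf
step 3: dist = v0:32,v1:17,v2:inf,v3:49,v4:0,v5:inf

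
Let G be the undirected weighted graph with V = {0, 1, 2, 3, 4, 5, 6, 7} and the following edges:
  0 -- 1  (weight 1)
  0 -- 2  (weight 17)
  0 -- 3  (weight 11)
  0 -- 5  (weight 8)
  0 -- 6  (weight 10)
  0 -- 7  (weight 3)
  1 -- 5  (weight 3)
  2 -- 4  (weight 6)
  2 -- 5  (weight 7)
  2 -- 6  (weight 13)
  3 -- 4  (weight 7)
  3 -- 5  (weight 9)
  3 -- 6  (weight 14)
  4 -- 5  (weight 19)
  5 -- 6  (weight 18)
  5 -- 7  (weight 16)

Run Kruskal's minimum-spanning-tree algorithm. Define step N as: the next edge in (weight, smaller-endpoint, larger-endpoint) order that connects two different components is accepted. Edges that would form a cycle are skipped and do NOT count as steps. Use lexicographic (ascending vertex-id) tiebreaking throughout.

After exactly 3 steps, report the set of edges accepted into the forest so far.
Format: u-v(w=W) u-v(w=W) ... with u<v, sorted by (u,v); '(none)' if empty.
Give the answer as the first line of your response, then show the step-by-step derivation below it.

0-1(w=1) 0-7(w=3) 1-5(w=3)

step 1: add edge 0-1 (w=1); MST = {0-1(w=1)}
step 2: add edge 0-7 (w=3); MST = {0-1(w=1) 0-7(w=3)}
step 3: add edge 1-5 (w=3); MST = {0-1(w=1) 0-7(w=3) 1-5(w=3)}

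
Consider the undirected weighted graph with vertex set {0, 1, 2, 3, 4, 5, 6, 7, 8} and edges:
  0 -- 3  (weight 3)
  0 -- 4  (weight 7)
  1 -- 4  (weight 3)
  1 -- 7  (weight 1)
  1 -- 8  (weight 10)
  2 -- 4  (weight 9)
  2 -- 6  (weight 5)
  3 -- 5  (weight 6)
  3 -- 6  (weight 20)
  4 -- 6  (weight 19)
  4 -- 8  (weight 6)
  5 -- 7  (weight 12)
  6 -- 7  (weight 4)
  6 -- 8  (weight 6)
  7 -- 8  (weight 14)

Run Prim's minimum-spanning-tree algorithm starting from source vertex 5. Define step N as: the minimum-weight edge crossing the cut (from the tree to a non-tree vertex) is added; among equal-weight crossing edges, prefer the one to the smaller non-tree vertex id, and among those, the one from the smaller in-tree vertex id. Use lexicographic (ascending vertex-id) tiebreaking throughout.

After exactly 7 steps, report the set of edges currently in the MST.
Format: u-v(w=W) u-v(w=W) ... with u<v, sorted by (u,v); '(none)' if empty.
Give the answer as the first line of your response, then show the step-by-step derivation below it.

0-3(w=3) 0-4(w=7) 1-4(w=3) 1-7(w=1) 2-6(w=5) 3-5(w=6) 6-7(w=4)

step 1: add edge 3-5 (w=6); MST = {3-5(w=6)}
step 2: add edge 0-3 (w=3); MST = {0-3(w=3) 3-5(w=6)}
step 3: add edge 0-4 (w=7); MST = {0-3(w=3) 0-4(w=7) 3-5(w=6)}
step 4: add edge 1-4 (w=3); MST = {0-3(w=3) 0-4(w=7) 1-4(w=3) 3-5(w=6)}
step 5: add edge 1-7 (w=1); MST = {0-3(w=3) 0-4(w=7) 1-4(w=3) 1-7(w=1) 3-5(w=6)}
step 6: add edge 6-7 (w=4); MST = {0-3(w=3) 0-4(w=7) 1-4(w=3) 1-7(w=1) 3-5(w=6) 6-7(w=4)}
step 7: add edge 2-6 (w=5); MST = {0-3(w=3) 0-4(w=7) 1-4(w=3) 1-7(w=1) 2-6(w=5) 3-5(w=6) 6-7(w=4)}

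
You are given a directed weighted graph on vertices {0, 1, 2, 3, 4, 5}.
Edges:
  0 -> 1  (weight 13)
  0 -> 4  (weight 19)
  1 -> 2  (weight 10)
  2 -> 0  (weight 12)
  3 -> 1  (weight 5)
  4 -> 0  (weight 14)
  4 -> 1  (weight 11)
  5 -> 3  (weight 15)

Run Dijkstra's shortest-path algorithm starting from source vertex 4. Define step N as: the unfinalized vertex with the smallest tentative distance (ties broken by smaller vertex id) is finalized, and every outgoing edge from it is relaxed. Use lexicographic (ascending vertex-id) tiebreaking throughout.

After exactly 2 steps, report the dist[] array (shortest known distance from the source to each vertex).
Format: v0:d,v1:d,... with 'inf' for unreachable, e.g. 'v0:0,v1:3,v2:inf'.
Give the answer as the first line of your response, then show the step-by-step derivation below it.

v0:14,v1:11,v2:21,v3:inf,v4:0,v5:inf

step 1: dist = v0:14,v1:11,v2:inf,v3:inf,v4:0,v5:inf
step 2: dist = v0:14,v1:11,v2:21,v3:inf,v4:0,v5:inf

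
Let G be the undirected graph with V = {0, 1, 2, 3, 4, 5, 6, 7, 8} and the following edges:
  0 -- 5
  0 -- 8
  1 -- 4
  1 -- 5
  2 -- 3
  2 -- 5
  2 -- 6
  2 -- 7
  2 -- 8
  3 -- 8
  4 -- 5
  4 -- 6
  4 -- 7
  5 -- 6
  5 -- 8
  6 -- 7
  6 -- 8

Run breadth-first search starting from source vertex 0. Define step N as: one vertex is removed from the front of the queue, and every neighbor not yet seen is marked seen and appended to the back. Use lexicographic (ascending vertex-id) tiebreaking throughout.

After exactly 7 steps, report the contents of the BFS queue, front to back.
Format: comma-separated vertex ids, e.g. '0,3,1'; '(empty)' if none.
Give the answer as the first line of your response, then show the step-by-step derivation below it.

3,7

step 1: dequeue 0; queue=[5,8]; order=0
step 2: dequeue 5; queue=[8,1,2,4,6]; order=0,5
step 3: dequeue 8; queue=[1,2,4,6,3]; order=0,5,8
step 4: dequeue 1; queue=[2,4,6,3]; order=0,5,8,1
step 5: dequeue 2; queue=[4,6,3,7]; order=0,5,8,1,2
step 6: dequeue 4; queue=[6,3,7]; order=0,5,8,1,2,4
step 7: dequeue 6; queue=[3,7]; order=0,5,8,1,2,4,6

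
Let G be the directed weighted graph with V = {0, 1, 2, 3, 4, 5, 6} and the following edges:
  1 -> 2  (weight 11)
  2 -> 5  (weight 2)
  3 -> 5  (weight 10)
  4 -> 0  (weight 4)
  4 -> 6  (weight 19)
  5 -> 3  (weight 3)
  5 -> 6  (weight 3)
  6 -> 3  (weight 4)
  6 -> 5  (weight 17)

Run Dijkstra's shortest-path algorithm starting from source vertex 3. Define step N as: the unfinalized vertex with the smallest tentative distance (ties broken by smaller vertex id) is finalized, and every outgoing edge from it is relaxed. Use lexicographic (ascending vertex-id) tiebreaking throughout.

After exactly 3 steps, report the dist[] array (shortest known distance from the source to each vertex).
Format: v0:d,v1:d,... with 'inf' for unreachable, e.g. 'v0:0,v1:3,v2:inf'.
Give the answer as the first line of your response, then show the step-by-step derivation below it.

v0:inf,v1:inf,v2:inf,v3:0,v4:inf,v5:10,v6:13

step 1: dist = v0:inf,v1:inf,v2:inf,v3:0,v4:inf,v5:10,v6:inf
step 2: dist = v0:inf,v1:inf,v2:inf,v3:0,v4:inf,v5:10,v6:13
step 3: dist = v0:inf,v1:inf,v2:inf,v3:0,v4:inf,v5:10,v6:13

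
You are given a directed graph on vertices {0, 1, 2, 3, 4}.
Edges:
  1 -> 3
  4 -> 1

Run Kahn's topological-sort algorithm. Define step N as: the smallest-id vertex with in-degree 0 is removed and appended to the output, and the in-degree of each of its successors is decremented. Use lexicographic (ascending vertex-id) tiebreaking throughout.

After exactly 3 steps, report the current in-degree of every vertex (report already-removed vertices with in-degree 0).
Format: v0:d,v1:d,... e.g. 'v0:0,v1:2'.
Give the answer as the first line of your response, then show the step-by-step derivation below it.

v0:0,v1:0,v2:0,v3:1,v4:0

step 1: output 0; order=[0]; indeg=(0,1,0,1,0)
step 2: output 2; order=[0,2]; indeg=(0,1,0,1,0)
step 3: output 4; order=[0,2,4]; indeg=(0,0,0,1,0)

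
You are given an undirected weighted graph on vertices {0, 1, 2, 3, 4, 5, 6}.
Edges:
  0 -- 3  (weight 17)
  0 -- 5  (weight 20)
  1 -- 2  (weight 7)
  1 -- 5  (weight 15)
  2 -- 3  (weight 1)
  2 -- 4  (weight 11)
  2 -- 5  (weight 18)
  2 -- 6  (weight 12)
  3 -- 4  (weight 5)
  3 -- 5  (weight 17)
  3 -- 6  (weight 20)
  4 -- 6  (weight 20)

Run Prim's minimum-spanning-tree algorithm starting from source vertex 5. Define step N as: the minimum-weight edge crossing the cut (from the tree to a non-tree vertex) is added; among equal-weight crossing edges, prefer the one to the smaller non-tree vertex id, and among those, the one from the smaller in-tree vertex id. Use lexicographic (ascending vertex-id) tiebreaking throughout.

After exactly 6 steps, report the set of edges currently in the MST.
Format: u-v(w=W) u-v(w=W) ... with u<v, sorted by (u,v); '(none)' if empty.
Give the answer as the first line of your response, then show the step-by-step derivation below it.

0-3(w=17) 1-2(w=7) 1-5(w=15) 2-3(w=1) 2-6(w=12) 3-4(w=5)

step 1: add edge 1-5 (w=15); MST = {1-5(w=15)}
step 2: add edge 1-2 (w=7); MST = {1-2(w=7) 1-5(w=15)}
step 3: add edge 2-3 (w=1); MST = {1-2(w=7) 1-5(w=15) 2-3(w=1)}
step 4: add edge 3-4 (w=5); MST = {1-2(w=7) 1-5(w=15) 2-3(w=1) 3-4(w=5)}
step 5: add edge 2-6 (w=12); MST = {1-2(w=7) 1-5(w=15) 2-3(w=1) 2-6(w=12) 3-4(w=5)}
step 6: add edge 0-3 (w=17); MST = {0-3(w=17) 1-2(w=7) 1-5(w=15) 2-3(w=1) 2-6(w=12) 3-4(w=5)}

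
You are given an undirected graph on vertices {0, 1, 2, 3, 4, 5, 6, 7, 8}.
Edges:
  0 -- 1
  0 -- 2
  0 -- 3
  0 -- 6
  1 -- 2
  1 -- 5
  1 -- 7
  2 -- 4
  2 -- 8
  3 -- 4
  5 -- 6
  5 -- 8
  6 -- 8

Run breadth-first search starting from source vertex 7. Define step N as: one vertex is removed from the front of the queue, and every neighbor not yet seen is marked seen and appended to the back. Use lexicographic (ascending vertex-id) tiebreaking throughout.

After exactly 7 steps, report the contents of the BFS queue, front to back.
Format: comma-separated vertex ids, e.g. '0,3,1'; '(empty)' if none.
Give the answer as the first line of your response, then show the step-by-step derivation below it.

4,8

step 1: dequeue 7; queue=[1]; order=7
step 2: dequeue 1; queue=[0,2,5]; order=7,1
step 3: dequeue 0; queue=[2,5,3,6]; order=7,1,0
step 4: dequeue 2; queue=[5,3,6,4,8]; order=7,1,0,2
step 5: dequeue 5; queue=[3,6,4,8]; order=7,1,0,2,5
step 6: dequeue 3; queue=[6,4,8]; order=7,1,0,2,5,3
step 7: dequeue 6; queue=[4,8]; order=7,1,0,2,5,3,6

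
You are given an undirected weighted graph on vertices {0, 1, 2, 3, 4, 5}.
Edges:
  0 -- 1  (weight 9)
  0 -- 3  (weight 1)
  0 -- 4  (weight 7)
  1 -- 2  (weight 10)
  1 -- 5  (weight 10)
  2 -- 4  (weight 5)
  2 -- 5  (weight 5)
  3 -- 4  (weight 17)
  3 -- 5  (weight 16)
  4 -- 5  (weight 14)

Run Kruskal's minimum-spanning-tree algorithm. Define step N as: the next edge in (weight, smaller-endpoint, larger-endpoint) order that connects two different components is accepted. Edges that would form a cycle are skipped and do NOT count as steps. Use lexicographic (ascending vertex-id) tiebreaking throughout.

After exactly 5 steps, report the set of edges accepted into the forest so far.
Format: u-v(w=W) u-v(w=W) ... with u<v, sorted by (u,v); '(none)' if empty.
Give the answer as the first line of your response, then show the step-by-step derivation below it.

0-1(w=9) 0-3(w=1) 0-4(w=7) 2-4(w=5) 2-5(w=5)

step 1: add edge 0-3 (w=1); MST = {0-3(w=1)}
step 2: add edge 2-4 (w=5); MST = {0-3(w=1) 2-4(w=5)}
step 3: add edge 2-5 (w=5); MST = {0-3(w=1) 2-4(w=5) 2-5(w=5)}
step 4: add edge 0-4 (w=7); MST = {0-3(w=1) 0-4(w=7) 2-4(w=5) 2-5(w=5)}
step 5: add edge 0-1 (w=9); MST = {0-1(w=9) 0-3(w=1) 0-4(w=7) 2-4(w=5) 2-5(w=5)}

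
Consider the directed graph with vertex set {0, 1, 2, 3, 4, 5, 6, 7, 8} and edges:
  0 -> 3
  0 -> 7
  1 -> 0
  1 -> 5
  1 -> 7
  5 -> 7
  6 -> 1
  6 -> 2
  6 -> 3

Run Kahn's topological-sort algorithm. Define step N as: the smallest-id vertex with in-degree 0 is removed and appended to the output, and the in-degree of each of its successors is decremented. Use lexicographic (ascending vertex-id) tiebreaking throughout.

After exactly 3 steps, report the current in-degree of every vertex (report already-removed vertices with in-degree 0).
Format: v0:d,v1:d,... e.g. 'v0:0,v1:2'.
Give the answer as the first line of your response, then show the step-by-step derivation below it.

v0:0,v1:0,v2:0,v3:1,v4:0,v5:0,v6:0,v7:2,v8:0

step 1: output 4; order=[4]; indeg=(1,1,1,2,0,1,0,3,0)
step 2: output 6; order=[4,6]; indeg=(1,0,0,1,0,1,0,3,0)
step 3: output 1; order=[4,6,1]; indeg=(0,0,0,1,0,0,0,2,0)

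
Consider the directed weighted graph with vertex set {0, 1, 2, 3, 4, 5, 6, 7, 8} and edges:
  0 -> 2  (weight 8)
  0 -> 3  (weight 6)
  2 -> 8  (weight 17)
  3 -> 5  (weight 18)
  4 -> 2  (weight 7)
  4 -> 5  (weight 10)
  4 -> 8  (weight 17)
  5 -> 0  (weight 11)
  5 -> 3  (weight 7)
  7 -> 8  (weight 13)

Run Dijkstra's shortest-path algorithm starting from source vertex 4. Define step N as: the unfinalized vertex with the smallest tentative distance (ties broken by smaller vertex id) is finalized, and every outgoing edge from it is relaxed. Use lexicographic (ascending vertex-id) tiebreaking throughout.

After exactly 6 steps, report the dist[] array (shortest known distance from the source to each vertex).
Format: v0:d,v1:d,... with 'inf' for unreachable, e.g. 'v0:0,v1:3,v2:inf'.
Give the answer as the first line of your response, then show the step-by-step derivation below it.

v0:21,v1:inf,v2:7,v3:17,v4:0,v5:10,v6:inf,v7:inf,v8:17

step 1: dist = v0:inf,v1:inf,v2:7,v3:inf,v4:0,v5:10,v6:inf,v7:inf,v8:17
step 2: dist = v0:inf,v1:inf,v2:7,v3:inf,v4:0,v5:10,v6:inf,v7:inf,v8:17
step 3: dist = v0:21,v1:inf,v2:7,v3:17,v4:0,v5:10,v6:inf,v7:inf,v8:17
step 4: dist = v0:21,v1:inf,v2:7,v3:17,v4:0,v5:10,v6:inf,v7:inf,v8:17
step 5: dist = v0:21,v1:inf,v2:7,v3:17,v4:0,v5:10,v6:inf,v7:inf,v8:17
step 6: dist = v0:21,v1:inf,v2:7,v3:17,v4:0,v5:10,v6:inf,v7:inf,v8:17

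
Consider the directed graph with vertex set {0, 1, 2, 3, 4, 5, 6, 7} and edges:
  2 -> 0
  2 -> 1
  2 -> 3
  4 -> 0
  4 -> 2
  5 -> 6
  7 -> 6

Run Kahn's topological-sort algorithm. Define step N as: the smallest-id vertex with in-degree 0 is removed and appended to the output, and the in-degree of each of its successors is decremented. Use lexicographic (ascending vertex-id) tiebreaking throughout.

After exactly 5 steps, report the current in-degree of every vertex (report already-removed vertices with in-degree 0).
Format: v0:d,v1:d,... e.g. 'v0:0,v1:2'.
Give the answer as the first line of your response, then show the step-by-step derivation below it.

v0:0,v1:0,v2:0,v3:0,v4:0,v5:0,v6:2,v7:0

step 1: output 4; order=[4]; indeg=(1,1,0,1,0,0,2,0)
step 2: output 2; order=[4,2]; indeg=(0,0,0,0,0,0,2,0)
step 3: output 0; order=[4,2,0]; indeg=(0,0,0,0,0,0,2,0)
step 4: output 1; order=[4,2,0,1]; indeg=(0,0,0,0,0,0,2,0)
step 5: output 3; order=[4,2,0,1,3]; indeg=(0,0,0,0,0,0,2,0)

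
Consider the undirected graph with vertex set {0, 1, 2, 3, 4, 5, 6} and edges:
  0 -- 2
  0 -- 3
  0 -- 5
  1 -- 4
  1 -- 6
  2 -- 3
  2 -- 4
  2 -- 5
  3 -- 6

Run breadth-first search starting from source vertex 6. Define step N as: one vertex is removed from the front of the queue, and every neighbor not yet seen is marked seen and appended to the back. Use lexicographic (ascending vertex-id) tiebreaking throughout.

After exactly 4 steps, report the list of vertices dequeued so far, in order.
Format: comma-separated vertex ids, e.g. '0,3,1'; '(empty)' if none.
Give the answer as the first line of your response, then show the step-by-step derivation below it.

6,1,3,4

step 1: dequeue 6; queue=[1,3]; order=6
step 2: dequeue 1; queue=[3,4]; order=6,1
step 3: dequeue 3; queue=[4,0,2]; order=6,1,3
step 4: dequeue 4; queue=[0,2]; order=6,1,3,4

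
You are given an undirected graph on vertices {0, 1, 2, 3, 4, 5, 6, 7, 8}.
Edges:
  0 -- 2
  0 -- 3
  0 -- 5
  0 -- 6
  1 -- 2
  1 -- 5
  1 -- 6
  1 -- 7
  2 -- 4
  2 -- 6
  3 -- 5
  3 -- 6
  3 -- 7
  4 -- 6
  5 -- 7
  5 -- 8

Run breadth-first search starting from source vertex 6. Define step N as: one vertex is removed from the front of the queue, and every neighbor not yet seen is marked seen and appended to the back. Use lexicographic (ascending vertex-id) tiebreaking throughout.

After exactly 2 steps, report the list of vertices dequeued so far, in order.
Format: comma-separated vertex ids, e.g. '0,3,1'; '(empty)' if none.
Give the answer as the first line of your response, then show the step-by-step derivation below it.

6,0

step 1: dequeue 6; queue=[0,1,2,3,4]; order=6
step 2: dequeue 0; queue=[1,2,3,4,5]; order=6,0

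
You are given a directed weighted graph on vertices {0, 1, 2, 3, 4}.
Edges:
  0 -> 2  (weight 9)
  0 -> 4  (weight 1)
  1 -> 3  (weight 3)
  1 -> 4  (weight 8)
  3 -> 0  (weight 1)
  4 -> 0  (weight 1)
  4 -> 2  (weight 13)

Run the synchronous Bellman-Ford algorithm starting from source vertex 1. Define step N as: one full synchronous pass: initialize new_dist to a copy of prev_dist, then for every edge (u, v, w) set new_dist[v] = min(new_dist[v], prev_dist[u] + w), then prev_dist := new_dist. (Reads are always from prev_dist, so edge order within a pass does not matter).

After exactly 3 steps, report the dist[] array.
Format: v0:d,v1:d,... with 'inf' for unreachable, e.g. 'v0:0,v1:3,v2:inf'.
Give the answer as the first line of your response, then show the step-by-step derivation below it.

v0:4,v1:0,v2:13,v3:3,v4:5

step 1: dist = v0:inf,v1:0,v2:inf,v3:3,v4:8
step 2: dist = v0:4,v1:0,v2:21,v3:3,v4:8
step 3: dist = v0:4,v1:0,v2:13,v3:3,v4:5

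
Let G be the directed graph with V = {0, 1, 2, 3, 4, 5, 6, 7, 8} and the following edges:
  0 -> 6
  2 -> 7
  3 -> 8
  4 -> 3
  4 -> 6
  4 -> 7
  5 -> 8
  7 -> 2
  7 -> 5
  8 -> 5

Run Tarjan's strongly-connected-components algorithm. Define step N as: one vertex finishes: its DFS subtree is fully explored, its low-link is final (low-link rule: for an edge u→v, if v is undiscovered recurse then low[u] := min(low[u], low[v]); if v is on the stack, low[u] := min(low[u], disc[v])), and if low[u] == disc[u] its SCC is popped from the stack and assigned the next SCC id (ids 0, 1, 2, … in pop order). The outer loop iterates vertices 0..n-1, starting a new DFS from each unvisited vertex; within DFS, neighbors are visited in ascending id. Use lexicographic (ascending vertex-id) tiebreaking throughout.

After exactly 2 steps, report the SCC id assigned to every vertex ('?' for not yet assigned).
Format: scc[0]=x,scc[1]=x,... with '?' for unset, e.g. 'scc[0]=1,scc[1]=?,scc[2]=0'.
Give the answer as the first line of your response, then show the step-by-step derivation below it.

scc[0]=1,scc[1]=?,scc[2]=?,scc[3]=?,scc[4]=?,scc[5]=?,scc[6]=0,scc[7]=?,scc[8]=?

step 1: low=(low[0]=0,low[1]=?,low[2]=?,low[3]=?,low[4]=?,low[5]=?,low[6]=1,low[7]=?,low[8]=?); scc=(scc[0]=?,scc[1]=?,scc[2]=?,scc[3]=?,scc[4]=?,scc[5]=?,scc[6]=0,scc[7]=?,scc[8]=?)
step 2: low=(low[0]=0,low[1]=?,low[2]=?,low[3]=?,low[4]=?,low[5]=?,low[6]=1,low[7]=?,low[8]=?); scc=(scc[0]=1,scc[1]=?,scc[2]=?,scc[3]=?,scc[4]=?,scc[5]=?,scc[6]=0,scc[7]=?,scc[8]=?)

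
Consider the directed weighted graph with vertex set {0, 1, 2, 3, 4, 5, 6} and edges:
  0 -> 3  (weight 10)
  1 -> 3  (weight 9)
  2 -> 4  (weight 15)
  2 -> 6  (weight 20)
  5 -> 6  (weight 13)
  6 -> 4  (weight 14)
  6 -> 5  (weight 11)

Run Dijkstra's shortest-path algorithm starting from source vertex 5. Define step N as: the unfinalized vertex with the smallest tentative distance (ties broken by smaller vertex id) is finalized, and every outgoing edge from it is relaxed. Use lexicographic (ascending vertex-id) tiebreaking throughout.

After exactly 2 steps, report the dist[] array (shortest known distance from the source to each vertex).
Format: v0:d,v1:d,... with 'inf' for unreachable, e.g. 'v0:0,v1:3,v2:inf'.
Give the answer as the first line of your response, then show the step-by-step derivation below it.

v0:inf,v1:inf,v2:inf,v3:inf,v4:27,v5:0,v6:13

step 1: dist = v0:inf,v1:inf,v2:inf,v3:inf,v4:inf,v5:0,v6:13
step 2: dist = v0:inf,v1:inf,v2:inf,v3:inf,v4:27,v5:0,v6:13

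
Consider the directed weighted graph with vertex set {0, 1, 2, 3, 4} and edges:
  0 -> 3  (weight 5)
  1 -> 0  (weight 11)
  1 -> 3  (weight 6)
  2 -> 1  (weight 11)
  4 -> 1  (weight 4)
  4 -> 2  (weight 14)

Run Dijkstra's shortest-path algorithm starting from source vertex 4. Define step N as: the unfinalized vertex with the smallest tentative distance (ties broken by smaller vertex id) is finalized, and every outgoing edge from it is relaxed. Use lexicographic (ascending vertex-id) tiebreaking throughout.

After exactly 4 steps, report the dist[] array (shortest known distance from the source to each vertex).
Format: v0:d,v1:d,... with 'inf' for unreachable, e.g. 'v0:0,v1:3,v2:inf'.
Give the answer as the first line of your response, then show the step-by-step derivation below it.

v0:15,v1:4,v2:14,v3:10,v4:0

step 1: dist = v0:inf,v1:4,v2:14,v3:inf,v4:0
step 2: dist = v0:15,v1:4,v2:14,v3:10,v4:0
step 3: dist = v0:15,v1:4,v2:14,v3:10,v4:0
step 4: dist = v0:15,v1:4,v2:14,v3:10,v4:0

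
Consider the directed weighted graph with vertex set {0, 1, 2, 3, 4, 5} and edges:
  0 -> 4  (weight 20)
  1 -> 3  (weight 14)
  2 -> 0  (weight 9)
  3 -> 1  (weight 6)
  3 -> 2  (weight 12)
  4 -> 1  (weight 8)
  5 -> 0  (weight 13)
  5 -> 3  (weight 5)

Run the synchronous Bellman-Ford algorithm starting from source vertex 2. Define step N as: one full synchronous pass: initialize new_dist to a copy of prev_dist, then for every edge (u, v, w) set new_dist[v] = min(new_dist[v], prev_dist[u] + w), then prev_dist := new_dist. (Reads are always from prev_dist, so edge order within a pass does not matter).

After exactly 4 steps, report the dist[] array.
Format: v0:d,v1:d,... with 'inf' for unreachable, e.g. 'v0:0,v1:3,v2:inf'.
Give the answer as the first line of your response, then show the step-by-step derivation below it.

v0:9,v1:37,v2:0,v3:51,v4:29,v5:inf

step 1: dist = v0:9,v1:inf,v2:0,v3:inf,v4:inf,v5:inf
step 2: dist = v0:9,v1:inf,v2:0,v3:inf,v4:29,v5:inf
step 3: dist = v0:9,v1:37,v2:0,v3:inf,v4:29,v5:inf
step 4: dist = v0:9,v1:37,v2:0,v3:51,v4:29,v5:inf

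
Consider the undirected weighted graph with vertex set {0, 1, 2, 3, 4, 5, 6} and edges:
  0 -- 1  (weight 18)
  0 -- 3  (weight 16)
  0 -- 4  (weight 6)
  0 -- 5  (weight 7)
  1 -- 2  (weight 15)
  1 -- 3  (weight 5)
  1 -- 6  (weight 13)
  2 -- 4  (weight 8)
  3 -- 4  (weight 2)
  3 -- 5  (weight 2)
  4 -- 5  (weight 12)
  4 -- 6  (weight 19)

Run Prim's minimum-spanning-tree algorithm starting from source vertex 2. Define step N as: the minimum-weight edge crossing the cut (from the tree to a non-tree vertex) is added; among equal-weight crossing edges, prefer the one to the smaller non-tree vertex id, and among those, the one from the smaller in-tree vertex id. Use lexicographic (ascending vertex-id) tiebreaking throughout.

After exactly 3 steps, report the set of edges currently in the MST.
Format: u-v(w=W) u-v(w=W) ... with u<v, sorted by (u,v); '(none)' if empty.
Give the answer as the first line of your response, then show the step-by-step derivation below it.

2-4(w=8) 3-4(w=2) 3-5(w=2)

step 1: add edge 2-4 (w=8); MST = {2-4(w=8)}
step 2: add edge 3-4 (w=2); MST = {2-4(w=8) 3-4(w=2)}
step 3: add edge 3-5 (w=2); MST = {2-4(w=8) 3-4(w=2) 3-5(w=2)}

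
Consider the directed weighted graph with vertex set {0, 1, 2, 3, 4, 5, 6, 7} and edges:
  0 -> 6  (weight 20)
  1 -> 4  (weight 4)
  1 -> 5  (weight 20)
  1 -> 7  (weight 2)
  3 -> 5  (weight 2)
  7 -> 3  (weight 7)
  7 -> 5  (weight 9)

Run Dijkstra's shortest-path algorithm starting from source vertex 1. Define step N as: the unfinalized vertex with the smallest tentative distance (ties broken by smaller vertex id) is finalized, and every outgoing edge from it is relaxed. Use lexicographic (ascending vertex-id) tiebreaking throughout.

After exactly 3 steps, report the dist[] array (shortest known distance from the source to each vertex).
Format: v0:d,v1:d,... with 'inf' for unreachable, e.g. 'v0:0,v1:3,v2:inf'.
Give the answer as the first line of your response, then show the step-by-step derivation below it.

v0:inf,v1:0,v2:inf,v3:9,v4:4,v5:11,v6:inf,v7:2

step 1: dist = v0:inf,v1:0,v2:inf,v3:inf,v4:4,v5:20,v6:inf,v7:2
step 2: dist = v0:inf,v1:0,v2:inf,v3:9,v4:4,v5:11,v6:inf,v7:2
step 3: dist = v0:inf,v1:0,v2:inf,v3:9,v4:4,v5:11,v6:inf,v7:2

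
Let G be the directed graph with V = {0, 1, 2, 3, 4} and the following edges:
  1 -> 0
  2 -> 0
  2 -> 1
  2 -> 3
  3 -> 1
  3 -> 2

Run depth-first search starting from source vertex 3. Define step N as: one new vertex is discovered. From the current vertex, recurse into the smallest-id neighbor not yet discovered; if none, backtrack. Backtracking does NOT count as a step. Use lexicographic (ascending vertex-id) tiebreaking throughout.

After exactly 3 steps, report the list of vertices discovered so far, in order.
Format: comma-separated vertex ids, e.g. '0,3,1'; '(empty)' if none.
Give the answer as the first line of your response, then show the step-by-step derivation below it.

3,1,0

step 1: discover 3; path=3; order=3
step 2: discover 1; path=3>1; order=3,1
step 3: discover 0; path=3>1>0; order=3,1,0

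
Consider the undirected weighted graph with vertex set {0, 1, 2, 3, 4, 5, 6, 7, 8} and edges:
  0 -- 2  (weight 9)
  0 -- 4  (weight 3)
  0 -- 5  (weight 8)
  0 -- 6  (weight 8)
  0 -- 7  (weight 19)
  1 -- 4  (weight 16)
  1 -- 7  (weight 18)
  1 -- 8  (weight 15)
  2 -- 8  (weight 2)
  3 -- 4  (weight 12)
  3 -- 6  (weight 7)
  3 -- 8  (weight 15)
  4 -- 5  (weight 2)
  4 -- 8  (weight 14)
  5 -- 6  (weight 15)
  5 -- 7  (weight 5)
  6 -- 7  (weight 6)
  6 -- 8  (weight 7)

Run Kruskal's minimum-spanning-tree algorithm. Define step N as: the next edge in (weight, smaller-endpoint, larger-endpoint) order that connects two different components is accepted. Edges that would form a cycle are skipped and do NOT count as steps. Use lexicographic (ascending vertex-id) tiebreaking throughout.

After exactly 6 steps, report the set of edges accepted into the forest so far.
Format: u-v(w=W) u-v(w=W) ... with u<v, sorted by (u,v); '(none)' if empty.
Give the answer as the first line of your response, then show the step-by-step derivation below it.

0-4(w=3) 2-8(w=2) 3-6(w=7) 4-5(w=2) 5-7(w=5) 6-7(w=6)

step 1: add edge 2-8 (w=2); MST = {2-8(w=2)}
step 2: add edge 4-5 (w=2); MST = {2-8(w=2) 4-5(w=2)}
step 3: add edge 0-4 (w=3); MST = {0-4(w=3) 2-8(w=2) 4-5(w=2)}
step 4: add edge 5-7 (w=5); MST = {0-4(w=3) 2-8(w=2) 4-5(w=2) 5-7(w=5)}
step 5: add edge 6-7 (w=6); MST = {0-4(w=3) 2-8(w=2) 4-5(w=2) 5-7(w=5) 6-7(w=6)}
step 6: add edge 3-6 (w=7); MST = {0-4(w=3) 2-8(w=2) 3-6(w=7) 4-5(w=2) 5-7(w=5) 6-7(w=6)}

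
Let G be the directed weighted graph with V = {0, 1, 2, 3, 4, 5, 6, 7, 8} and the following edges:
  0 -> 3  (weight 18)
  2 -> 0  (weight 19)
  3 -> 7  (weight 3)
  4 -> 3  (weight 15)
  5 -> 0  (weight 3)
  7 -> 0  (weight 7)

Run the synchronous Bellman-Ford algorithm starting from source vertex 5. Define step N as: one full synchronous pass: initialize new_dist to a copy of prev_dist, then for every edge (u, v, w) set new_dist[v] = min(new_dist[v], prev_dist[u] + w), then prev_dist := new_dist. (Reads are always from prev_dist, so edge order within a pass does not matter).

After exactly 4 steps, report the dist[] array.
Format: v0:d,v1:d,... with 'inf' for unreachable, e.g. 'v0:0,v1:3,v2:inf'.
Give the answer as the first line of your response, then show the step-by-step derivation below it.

v0:3,v1:inf,v2:inf,v3:21,v4:inf,v5:0,v6:inf,v7:24,v8:inf

step 1: dist = v0:3,v1:inf,v2:inf,v3:inf,v4:inf,v5:0,v6:inf,v7:inf,v8:inf
step 2: dist = v0:3,v1:inf,v2:inf,v3:21,v4:inf,v5:0,v6:inf,v7:inf,v8:inf
step 3: dist = v0:3,v1:inf,v2:inf,v3:21,v4:inf,v5:0,v6:inf,v7:24,v8:inf
step 4: dist = v0:3,v1:inf,v2:inf,v3:21,v4:inf,v5:0,v6:inf,v7:24,v8:inf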